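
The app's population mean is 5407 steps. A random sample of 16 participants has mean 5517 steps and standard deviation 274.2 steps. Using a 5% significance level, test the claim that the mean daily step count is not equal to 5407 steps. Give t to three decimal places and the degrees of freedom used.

t = 1.605, df = 15

H0: μ = 5407; H1: μ ≠ 5407 (one-sample t-test, two-sided).
t = (x̄ − μ₀)/(s/√n) = (5517 − 5407)/(274.2/√16) = 1.605
df = n − 1 = 15
Two-sided p-value ≈ 0.129
Since p ≈ 0.129 > α = 0.05, fail to reject H0; the data do not provide sufficient evidence against H0.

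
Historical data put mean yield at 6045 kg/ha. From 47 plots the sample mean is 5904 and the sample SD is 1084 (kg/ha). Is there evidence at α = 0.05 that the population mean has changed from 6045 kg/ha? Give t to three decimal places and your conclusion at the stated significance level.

t = -0.892; fail to reject H0

H0: μ = 6045; H1: μ ≠ 6045 (one-sample t-test, two-sided).
t = (x̄ − μ₀)/(s/√n) = (5904 − 6045)/(1084/√47) = -0.892
df = n − 1 = 46
Two-sided p-value ≈ 0.3772
Since p ≈ 0.3772 > α = 0.05, fail to reject H0; the evidence is not statistically significant.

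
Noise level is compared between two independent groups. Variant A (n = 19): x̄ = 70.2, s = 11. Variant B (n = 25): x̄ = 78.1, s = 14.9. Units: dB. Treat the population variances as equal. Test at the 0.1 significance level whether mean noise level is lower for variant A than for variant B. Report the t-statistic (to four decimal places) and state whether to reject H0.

Let group 1 = variant A, group 2 = variant B. H0: μ_1 = μ_2; H1: μ_1 < μ_2 (two-sample pooled-variance t-test, left-tailed).
s_p² = [(19−1)·11² + (25−1)·14.9²]/(19+25−2) = 178.72
t = (70.2 − 78.1)/√[178.72·(1/19 + 1/25)] = -1.9416
df = n₁ + n₂ − 2 = 42
p-value = P(T ≤ -1.9416) ≈ 0.0295
Since p ≈ 0.0295 < α = 0.1, reject H0; the data support H1.

t = -1.9416; reject H0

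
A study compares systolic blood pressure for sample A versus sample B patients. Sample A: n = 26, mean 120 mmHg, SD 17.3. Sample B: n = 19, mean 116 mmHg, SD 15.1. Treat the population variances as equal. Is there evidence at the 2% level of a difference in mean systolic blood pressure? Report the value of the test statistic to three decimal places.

Let group 1 = sample A, group 2 = sample B. H0: μ_1 = μ_2; H1: μ_1 ≠ μ_2 (two-sample pooled-variance t-test, two-sided).
s_p² = [(26−1)·17.3² + (19−1)·15.1²]/(26+19−2) = 269.452
t = (120 − 116)/√[269.452·(1/26 + 1/19)] = 0.807
df = n₁ + n₂ − 2 = 43
Two-sided p-value ≈ 0.4239
Since p ≈ 0.4239 > α = 0.02, fail to reject H0; the evidence is not statistically significant.

0.807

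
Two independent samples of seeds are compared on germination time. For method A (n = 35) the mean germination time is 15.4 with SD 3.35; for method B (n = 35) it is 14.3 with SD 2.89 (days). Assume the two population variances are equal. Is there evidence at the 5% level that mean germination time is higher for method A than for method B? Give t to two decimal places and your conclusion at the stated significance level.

Let group 1 = method A, group 2 = method B. H0: μ_1 = μ_2; H1: μ_1 > μ_2 (two-sample pooled-variance t-test, right-tailed).
s_p² = [(35−1)·3.35² + (35−1)·2.89²]/(35+35−2) = 9.7873
t = (15.4 − 14.3)/√[9.7873·(1/35 + 1/35)] = 1.47
df = n₁ + n₂ − 2 = 68
p-value = P(T ≥ 1.47) ≈ 0.0730
Since p ≈ 0.0730 > α = 0.05, fail to reject H0; the evidence is not statistically significant.

t = 1.47; fail to reject H0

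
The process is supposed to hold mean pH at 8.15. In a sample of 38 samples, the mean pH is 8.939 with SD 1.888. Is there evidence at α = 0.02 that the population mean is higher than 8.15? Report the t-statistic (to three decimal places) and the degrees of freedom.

t = 2.576, df = 37

H0: μ = 8.15; H1: μ > 8.15 (one-sample t-test, right-tailed).
t = (x̄ − μ₀)/(s/√n) = (8.939 − 8.15)/(1.888/√38) = 2.576
df = n − 1 = 37
p-value = P(T ≥ 2.576) ≈ 0.007
Since p ≈ 0.007 < α = 0.02, reject H0; the evidence is statistically significant.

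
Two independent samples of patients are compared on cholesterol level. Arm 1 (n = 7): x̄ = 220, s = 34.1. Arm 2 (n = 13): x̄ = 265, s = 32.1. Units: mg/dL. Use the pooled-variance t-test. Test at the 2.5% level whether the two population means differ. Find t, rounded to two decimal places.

-2.93

Let group 1 = arm 1, group 2 = arm 2. H0: μ_1 = μ_2; H1: μ_1 ≠ μ_2 (two-sample pooled-variance t-test, two-sided).
s_p² = [(7−1)·34.1² + (13−1)·32.1²]/(7+13−2) = 1074.54
t = (220 − 265)/√[1074.54·(1/7 + 1/13)] = -2.93
df = n₁ + n₂ − 2 = 18
Two-sided p-value ≈ 0.0090
Since p ≈ 0.0090 < α = 0.025, reject H0; the evidence is statistically significant.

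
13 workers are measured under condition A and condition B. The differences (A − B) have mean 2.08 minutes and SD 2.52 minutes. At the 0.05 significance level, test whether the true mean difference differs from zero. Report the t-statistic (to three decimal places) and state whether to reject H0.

t = 2.976; reject H0

H0: μ_d = 0; H1: μ_d ≠ 0 (paired t-test on the differences, two-sided).
t = d̄/(s_d/√n) = 2.08/(2.52/√13) = 2.976
df = n − 1 = 12
Two-sided p-value ≈ 0.012
Since p ≈ 0.012 < α = 0.05, reject H0; the evidence is statistically significant.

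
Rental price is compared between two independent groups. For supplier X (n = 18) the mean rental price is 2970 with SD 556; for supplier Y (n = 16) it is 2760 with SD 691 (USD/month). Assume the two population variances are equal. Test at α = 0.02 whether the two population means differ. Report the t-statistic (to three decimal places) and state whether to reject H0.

Let group 1 = supplier X, group 2 = supplier Y. H0: μ_1 = μ_2; H1: μ_1 ≠ μ_2 (two-sample pooled-variance t-test, two-sided).
s_p² = [(18−1)·556² + (16−1)·691²]/(18+16−2) = 388048
t = (2970 − 2760)/√[388048·(1/18 + 1/16)] = 0.981
df = n₁ + n₂ − 2 = 32
Two-sided p-value ≈ 0.3339
Since p ≈ 0.3339 > α = 0.02, fail to reject H0; the evidence is not statistically significant.

t = 0.981; fail to reject H0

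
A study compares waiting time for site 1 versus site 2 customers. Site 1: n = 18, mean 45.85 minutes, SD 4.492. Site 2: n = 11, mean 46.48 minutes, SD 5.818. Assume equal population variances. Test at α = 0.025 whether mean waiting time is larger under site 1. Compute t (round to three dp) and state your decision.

Let group 1 = site 1, group 2 = site 2. H0: μ_1 = μ_2; H1: μ_1 > μ_2 (two-sample pooled-variance t-test, right-tailed).
s_p² = [(18−1)·4.492² + (11−1)·5.818²]/(18+11−2) = 25.2414
t = (45.85 − 46.48)/√[25.2414·(1/18 + 1/11)] = -0.328
df = n₁ + n₂ − 2 = 27
p-value = P(T ≥ -0.328) ≈ 0.627
Since p ≈ 0.627 > α = 0.025, fail to reject H0; the data do not provide sufficient evidence against H0.

t = -0.328; fail to reject H0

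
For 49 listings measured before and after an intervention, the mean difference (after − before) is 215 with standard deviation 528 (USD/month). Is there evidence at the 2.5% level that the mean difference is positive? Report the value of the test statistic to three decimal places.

H0: μ_d = 0; H1: μ_d > 0 (paired t-test on the differences, right-tailed).
t = d̄/(s_d/√n) = 215/(528/√49) = 2.850
df = n − 1 = 48
p-value = P(T ≥ 2.850) ≈ 0.0032
Since p ≈ 0.0032 < α = 0.025, reject H0; the data support H1.

2.850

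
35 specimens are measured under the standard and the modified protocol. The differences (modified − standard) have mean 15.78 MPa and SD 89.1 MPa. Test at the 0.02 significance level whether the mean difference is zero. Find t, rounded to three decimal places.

1.048

H0: μ_d = 0; H1: μ_d ≠ 0 (paired t-test on the differences, two-sided).
t = d̄/(s_d/√n) = 15.78/(89.1/√35) = 1.048
df = n − 1 = 34
Two-sided p-value ≈ 0.3021
Since p ≈ 0.3021 > α = 0.02, fail to reject H0; the data do not provide sufficient evidence against H0.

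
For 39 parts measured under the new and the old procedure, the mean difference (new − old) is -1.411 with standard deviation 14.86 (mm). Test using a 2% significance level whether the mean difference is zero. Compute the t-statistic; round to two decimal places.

-0.59

H0: μ_d = 0; H1: μ_d ≠ 0 (paired t-test on the differences, two-sided).
t = d̄/(s_d/√n) = -1.411/(14.86/√39) = -0.59
df = n − 1 = 38
Two-sided p-value ≈ 0.5567
Since p ≈ 0.5567 > α = 0.02, fail to reject H0; the evidence is not statistically significant.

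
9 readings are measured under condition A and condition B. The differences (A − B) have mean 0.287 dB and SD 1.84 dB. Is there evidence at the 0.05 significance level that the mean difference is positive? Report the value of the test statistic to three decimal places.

0.468

H0: μ_d = 0; H1: μ_d > 0 (paired t-test on the differences, right-tailed).
t = d̄/(s_d/√n) = 0.287/(1.84/√9) = 0.468
df = n − 1 = 8
p-value = P(T ≥ 0.468) ≈ 0.326
Since p ≈ 0.326 > α = 0.05, fail to reject H0; the evidence is not statistically significant.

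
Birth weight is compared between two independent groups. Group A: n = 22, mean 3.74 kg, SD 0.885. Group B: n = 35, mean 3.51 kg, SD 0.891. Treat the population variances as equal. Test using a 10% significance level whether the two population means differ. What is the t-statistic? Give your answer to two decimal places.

Let group 1 = group A, group 2 = group B. H0: μ_1 = μ_2; H1: μ_1 ≠ μ_2 (two-sample pooled-variance t-test, two-sided).
s_p² = [(22−1)·0.885² + (35−1)·0.891²]/(22+35−2) = 0.789812
t = (3.74 − 3.51)/√[0.789812·(1/22 + 1/35)] = 0.95
df = n₁ + n₂ − 2 = 55
Two-sided p-value ≈ 0.3457
Since p ≈ 0.3457 > α = 0.1, fail to reject H0; the data do not provide sufficient evidence against H0.

0.95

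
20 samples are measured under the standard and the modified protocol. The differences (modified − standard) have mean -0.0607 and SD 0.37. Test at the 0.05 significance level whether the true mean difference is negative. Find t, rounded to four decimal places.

-0.7337

H0: μ_d = 0; H1: μ_d < 0 (paired t-test on the differences, left-tailed).
t = d̄/(s_d/√n) = -0.0607/(0.37/√20) = -0.7337
df = n − 1 = 19
p-value = P(T ≤ -0.7337) ≈ 0.2361
Since p ≈ 0.2361 > α = 0.05, fail to reject H0; the evidence is not statistically significant.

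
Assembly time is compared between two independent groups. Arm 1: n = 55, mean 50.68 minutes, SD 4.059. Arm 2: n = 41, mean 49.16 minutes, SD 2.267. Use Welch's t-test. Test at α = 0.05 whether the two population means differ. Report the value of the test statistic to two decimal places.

2.33

Let group 1 = arm 1, group 2 = arm 2. H0: μ_1 = μ_2; H1: μ_1 ≠ μ_2 (Welch's two-sample t-test, two-sided).
t = (x̄_1 − x̄_2)/√(s_1²/n_1 + s_2²/n_2) = (50.68 − 49.16)/√(4.059²/55 + 2.267²/41) = 2.33
Welch–Satterthwaite df ≈ 87.88
Two-sided p-value ≈ 0.022
Since p ≈ 0.022 < α = 0.05, reject H0; the data support H1.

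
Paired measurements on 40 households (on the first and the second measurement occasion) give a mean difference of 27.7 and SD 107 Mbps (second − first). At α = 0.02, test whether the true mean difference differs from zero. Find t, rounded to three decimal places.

H0: μ_d = 0; H1: μ_d ≠ 0 (paired t-test on the differences, two-sided).
t = d̄/(s_d/√n) = 27.7/(107/√40) = 1.637
df = n − 1 = 39
Two-sided p-value ≈ 0.1096
Since p ≈ 0.1096 > α = 0.02, fail to reject H0; the data do not provide sufficient evidence against H0.

1.637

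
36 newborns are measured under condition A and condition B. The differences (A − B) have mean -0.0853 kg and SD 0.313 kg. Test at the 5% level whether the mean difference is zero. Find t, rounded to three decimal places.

-1.635

H0: μ_d = 0; H1: μ_d ≠ 0 (paired t-test on the differences, two-sided).
t = d̄/(s_d/√n) = -0.0853/(0.313/√36) = -1.635
df = n − 1 = 35
Two-sided p-value ≈ 0.111
Since p ≈ 0.111 > α = 0.05, fail to reject H0; the evidence is not statistically significant.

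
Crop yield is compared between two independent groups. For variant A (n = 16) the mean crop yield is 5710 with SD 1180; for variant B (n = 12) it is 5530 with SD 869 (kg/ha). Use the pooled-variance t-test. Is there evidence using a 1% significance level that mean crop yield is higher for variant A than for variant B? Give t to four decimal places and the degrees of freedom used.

Let group 1 = variant A, group 2 = variant B. H0: μ_1 = μ_2; H1: μ_1 > μ_2 (two-sample pooled-variance t-test, right-tailed).
s_p² = [(16−1)·1180² + (12−1)·869²]/(16+12−2) = 1122800
t = (5710 − 5530)/√[1122800·(1/16 + 1/12)] = 0.4448
df = n₁ + n₂ − 2 = 26
p-value = P(T ≥ 0.4448) ≈ 0.3301
Since p ≈ 0.3301 > α = 0.01, fail to reject H0; the evidence is not statistically significant.

t = 0.4448, df = 26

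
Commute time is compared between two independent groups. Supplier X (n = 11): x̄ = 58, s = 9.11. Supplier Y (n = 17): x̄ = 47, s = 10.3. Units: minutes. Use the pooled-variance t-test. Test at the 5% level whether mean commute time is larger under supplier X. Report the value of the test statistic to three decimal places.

Let group 1 = supplier X, group 2 = supplier Y. H0: μ_1 = μ_2; H1: μ_1 > μ_2 (two-sample pooled-variance t-test, right-tailed).
s_p² = [(11−1)·9.11² + (17−1)·10.3²]/(11+17−2) = 97.2062
t = (58 − 47)/√[97.2062·(1/11 + 1/17)] = 2.883
df = n₁ + n₂ − 2 = 26
p-value = P(T ≥ 2.883) ≈ 0.004
Since p ≈ 0.004 < α = 0.05, reject H0; the data support H1.

2.883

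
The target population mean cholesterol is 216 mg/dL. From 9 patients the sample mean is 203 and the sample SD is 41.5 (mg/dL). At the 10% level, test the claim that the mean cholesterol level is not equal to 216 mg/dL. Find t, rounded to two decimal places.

-0.94

H0: μ = 216; H1: μ ≠ 216 (one-sample t-test, two-sided).
t = (x̄ − μ₀)/(s/√n) = (203 − 216)/(41.5/√9) = -0.94
df = n − 1 = 8
Two-sided p-value ≈ 0.375
Since p ≈ 0.375 > α = 0.1, fail to reject H0; the evidence is not statistically significant.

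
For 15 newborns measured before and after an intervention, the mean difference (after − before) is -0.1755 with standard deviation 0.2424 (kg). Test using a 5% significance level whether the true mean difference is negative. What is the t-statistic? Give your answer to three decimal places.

-2.804

H0: μ_d = 0; H1: μ_d < 0 (paired t-test on the differences, left-tailed).
t = d̄/(s_d/√n) = -0.1755/(0.2424/√15) = -2.804
df = n − 1 = 14
p-value = P(T ≤ -2.804) ≈ 0.0070
Since p ≈ 0.0070 < α = 0.05, reject H0; the evidence is statistically significant.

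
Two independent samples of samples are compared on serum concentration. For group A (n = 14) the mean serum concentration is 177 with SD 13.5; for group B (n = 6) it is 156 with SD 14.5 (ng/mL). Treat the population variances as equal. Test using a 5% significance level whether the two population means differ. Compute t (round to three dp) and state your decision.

t = 3.122; reject H0

Let group 1 = group A, group 2 = group B. H0: μ_1 = μ_2; H1: μ_1 ≠ μ_2 (two-sample pooled-variance t-test, two-sided).
s_p² = [(14−1)·13.5² + (6−1)·14.5²]/(14+6−2) = 190.028
t = (177 − 156)/√[190.028·(1/14 + 1/6)] = 3.122
df = n₁ + n₂ − 2 = 18
Two-sided p-value ≈ 0.006
Since p ≈ 0.006 < α = 0.05, reject H0; the data support H1.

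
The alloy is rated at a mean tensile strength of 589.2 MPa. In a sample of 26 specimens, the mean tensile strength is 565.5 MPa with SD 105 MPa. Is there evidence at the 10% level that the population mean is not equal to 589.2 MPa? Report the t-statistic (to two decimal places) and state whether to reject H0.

t = -1.15; fail to reject H0

H0: μ = 589.2; H1: μ ≠ 589.2 (one-sample t-test, two-sided).
t = (x̄ − μ₀)/(s/√n) = (565.5 − 589.2)/(105/√26) = -1.15
df = n − 1 = 25
Two-sided p-value ≈ 0.261
Since p ≈ 0.261 > α = 0.1, fail to reject H0; the evidence is not statistically significant.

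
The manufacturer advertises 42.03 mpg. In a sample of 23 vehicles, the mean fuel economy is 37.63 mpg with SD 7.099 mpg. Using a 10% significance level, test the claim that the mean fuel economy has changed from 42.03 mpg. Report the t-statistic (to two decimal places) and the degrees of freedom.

t = -2.97, df = 22

H0: μ = 42.03; H1: μ ≠ 42.03 (one-sample t-test, two-sided).
t = (x̄ − μ₀)/(s/√n) = (37.63 − 42.03)/(7.099/√23) = -2.97
df = n − 1 = 22
Two-sided p-value ≈ 0.007
Since p ≈ 0.007 < α = 0.1, reject H0; the data support H1.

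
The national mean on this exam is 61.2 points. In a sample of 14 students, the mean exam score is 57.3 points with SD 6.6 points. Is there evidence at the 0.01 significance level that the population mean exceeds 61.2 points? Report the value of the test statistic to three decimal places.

H0: μ = 61.2; H1: μ > 61.2 (one-sample t-test, right-tailed).
t = (x̄ − μ₀)/(s/√n) = (57.3 − 61.2)/(6.6/√14) = -2.211
df = n − 1 = 13
p-value = P(T ≥ -2.211) ≈ 0.9772
Since p ≈ 0.9772 > α = 0.01, fail to reject H0; the data do not provide sufficient evidence against H0.

-2.211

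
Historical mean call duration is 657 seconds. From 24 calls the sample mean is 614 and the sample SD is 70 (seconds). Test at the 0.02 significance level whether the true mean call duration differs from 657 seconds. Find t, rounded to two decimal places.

-3.01

H0: μ = 657; H1: μ ≠ 657 (one-sample t-test, two-sided).
t = (x̄ − μ₀)/(s/√n) = (614 − 657)/(70/√24) = -3.01
df = n − 1 = 23
Two-sided p-value ≈ 0.006
Since p ≈ 0.006 < α = 0.02, reject H0; the evidence is statistically significant.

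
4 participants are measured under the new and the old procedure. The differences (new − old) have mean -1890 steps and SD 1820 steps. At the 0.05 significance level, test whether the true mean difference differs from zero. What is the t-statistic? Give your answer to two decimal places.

-2.08

H0: μ_d = 0; H1: μ_d ≠ 0 (paired t-test on the differences, two-sided).
t = d̄/(s_d/√n) = -1890/(1820/√4) = -2.08
df = n − 1 = 3
Two-sided p-value ≈ 0.1294
Since p ≈ 0.1294 > α = 0.05, fail to reject H0; the evidence is not statistically significant.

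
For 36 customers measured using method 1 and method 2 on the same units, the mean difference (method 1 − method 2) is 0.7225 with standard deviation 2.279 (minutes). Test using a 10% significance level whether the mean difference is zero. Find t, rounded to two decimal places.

H0: μ_d = 0; H1: μ_d ≠ 0 (paired t-test on the differences, two-sided).
t = d̄/(s_d/√n) = 0.7225/(2.279/√36) = 1.90
df = n − 1 = 35
Two-sided p-value ≈ 0.065
Since p ≈ 0.065 < α = 0.1, reject H0; the data support H1.

1.90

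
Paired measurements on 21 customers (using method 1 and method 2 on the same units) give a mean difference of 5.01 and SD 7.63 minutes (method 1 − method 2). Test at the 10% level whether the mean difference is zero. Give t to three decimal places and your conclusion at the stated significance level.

H0: μ_d = 0; H1: μ_d ≠ 0 (paired t-test on the differences, two-sided).
t = d̄/(s_d/√n) = 5.01/(7.63/√21) = 3.009
df = n − 1 = 20
Two-sided p-value ≈ 0.007
Since p ≈ 0.007 < α = 0.1, reject H0; the data support H1.

t = 3.009; reject H0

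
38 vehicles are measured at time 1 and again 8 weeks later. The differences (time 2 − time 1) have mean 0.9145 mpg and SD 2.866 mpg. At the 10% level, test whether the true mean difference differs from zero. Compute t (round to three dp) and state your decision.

H0: μ_d = 0; H1: μ_d ≠ 0 (paired t-test on the differences, two-sided).
t = d̄/(s_d/√n) = 0.9145/(2.866/√38) = 1.967
df = n − 1 = 37
Two-sided p-value ≈ 0.057
Since p ≈ 0.057 < α = 0.1, reject H0; the evidence is statistically significant.

t = 1.967; reject H0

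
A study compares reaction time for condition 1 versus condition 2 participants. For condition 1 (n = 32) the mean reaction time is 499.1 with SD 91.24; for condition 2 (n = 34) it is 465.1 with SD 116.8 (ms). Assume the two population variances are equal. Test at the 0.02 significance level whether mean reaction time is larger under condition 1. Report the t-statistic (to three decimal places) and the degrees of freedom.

t = 1.312, df = 64

Let group 1 = condition 1, group 2 = condition 2. H0: μ_1 = μ_2; H1: μ_1 > μ_2 (two-sample pooled-variance t-test, right-tailed).
s_p² = [(32−1)·91.24² + (34−1)·116.8²]/(32+34−2) = 11066.6
t = (499.1 − 465.1)/√[11066.6·(1/32 + 1/34)] = 1.312
df = n₁ + n₂ − 2 = 64
p-value = P(T ≥ 1.312) ≈ 0.097
Since p ≈ 0.097 > α = 0.02, fail to reject H0; the data do not provide sufficient evidence against H0.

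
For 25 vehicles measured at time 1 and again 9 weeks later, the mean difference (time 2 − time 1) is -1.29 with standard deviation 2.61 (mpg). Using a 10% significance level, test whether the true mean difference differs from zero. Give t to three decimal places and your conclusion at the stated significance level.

t = -2.471; reject H0

H0: μ_d = 0; H1: μ_d ≠ 0 (paired t-test on the differences, two-sided).
t = d̄/(s_d/√n) = -1.29/(2.61/√25) = -2.471
df = n − 1 = 24
Two-sided p-value ≈ 0.021
Since p ≈ 0.021 < α = 0.1, reject H0; the evidence is statistically significant.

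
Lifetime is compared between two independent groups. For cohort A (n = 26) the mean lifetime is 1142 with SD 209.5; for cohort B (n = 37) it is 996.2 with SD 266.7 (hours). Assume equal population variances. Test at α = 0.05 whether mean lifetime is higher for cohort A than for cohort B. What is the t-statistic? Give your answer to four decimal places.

2.3266

Let group 1 = cohort A, group 2 = cohort B. H0: μ_1 = μ_2; H1: μ_1 > μ_2 (two-sample pooled-variance t-test, right-tailed).
s_p² = [(26−1)·209.5² + (37−1)·266.7²]/(26+37−2) = 59965.5
t = (1142 − 996.2)/√[59965.5·(1/26 + 1/37)] = 2.3266
df = n₁ + n₂ − 2 = 61
p-value = P(T ≥ 2.3266) ≈ 0.0117
Since p ≈ 0.0117 < α = 0.05, reject H0; the evidence is statistically significant.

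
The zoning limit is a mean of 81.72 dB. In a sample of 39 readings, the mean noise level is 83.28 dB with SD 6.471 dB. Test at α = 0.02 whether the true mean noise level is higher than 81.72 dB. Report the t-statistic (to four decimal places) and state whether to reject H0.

t = 1.5055; fail to reject H0

H0: μ = 81.72; H1: μ > 81.72 (one-sample t-test, right-tailed).
t = (x̄ − μ₀)/(s/√n) = (83.28 − 81.72)/(6.471/√39) = 1.5055
df = n − 1 = 38
p-value = P(T ≥ 1.5055) ≈ 0.070
Since p ≈ 0.070 > α = 0.02, fail to reject H0; the evidence is not statistically significant.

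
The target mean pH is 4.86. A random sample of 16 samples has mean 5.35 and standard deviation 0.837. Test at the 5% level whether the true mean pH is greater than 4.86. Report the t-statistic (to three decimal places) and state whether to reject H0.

t = 2.342; reject H0

H0: μ = 4.86; H1: μ > 4.86 (one-sample t-test, right-tailed).
t = (x̄ − μ₀)/(s/√n) = (5.35 − 4.86)/(0.837/√16) = 2.342
df = n − 1 = 15
p-value = P(T ≥ 2.342) ≈ 0.0167
Since p ≈ 0.0167 < α = 0.05, reject H0; the evidence is statistically significant.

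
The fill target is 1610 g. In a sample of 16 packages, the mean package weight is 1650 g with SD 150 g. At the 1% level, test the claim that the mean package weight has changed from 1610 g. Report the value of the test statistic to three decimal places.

H0: μ = 1610; H1: μ ≠ 1610 (one-sample t-test, two-sided).
t = (x̄ − μ₀)/(s/√n) = (1650 − 1610)/(150/√16) = 1.067
df = n − 1 = 15
Two-sided p-value ≈ 0.3030
Since p ≈ 0.3030 > α = 0.01, fail to reject H0; the evidence is not statistically significant.

1.067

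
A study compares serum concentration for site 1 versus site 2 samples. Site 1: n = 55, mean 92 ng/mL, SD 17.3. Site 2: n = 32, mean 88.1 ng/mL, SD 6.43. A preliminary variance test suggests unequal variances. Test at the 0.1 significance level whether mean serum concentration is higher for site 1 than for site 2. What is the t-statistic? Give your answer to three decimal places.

Let group 1 = site 1, group 2 = site 2. H0: μ_1 = μ_2; H1: μ_1 > μ_2 (Welch's two-sample t-test, right-tailed).
t = (x̄_1 − x̄_2)/√(s_1²/n_1 + s_2²/n_2) = (92 − 88.1)/√(17.3²/55 + 6.43²/32) = 1.503
Welch–Satterthwaite df ≈ 75.29
p-value = P(T ≥ 1.503) ≈ 0.0685
Since p ≈ 0.0685 < α = 0.1, reject H0; the evidence is statistically significant.

1.503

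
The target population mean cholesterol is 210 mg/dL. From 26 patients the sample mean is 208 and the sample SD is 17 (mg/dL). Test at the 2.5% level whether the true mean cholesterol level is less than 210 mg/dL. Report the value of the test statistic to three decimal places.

H0: μ = 210; H1: μ < 210 (one-sample t-test, left-tailed).
t = (x̄ − μ₀)/(s/√n) = (208 − 210)/(17/√26) = -0.600
df = n − 1 = 25
p-value = P(T ≤ -0.600) ≈ 0.2770
Since p ≈ 0.2770 > α = 0.025, fail to reject H0; the evidence is not statistically significant.

-0.600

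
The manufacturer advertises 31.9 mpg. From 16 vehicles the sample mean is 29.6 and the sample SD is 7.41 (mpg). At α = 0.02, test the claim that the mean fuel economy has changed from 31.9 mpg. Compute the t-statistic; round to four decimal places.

-1.2416

H0: μ = 31.9; H1: μ ≠ 31.9 (one-sample t-test, two-sided).
t = (x̄ − μ₀)/(s/√n) = (29.6 − 31.9)/(7.41/√16) = -1.2416
df = n − 1 = 15
Two-sided p-value ≈ 0.233
Since p ≈ 0.233 > α = 0.02, fail to reject H0; the data do not provide sufficient evidence against H0.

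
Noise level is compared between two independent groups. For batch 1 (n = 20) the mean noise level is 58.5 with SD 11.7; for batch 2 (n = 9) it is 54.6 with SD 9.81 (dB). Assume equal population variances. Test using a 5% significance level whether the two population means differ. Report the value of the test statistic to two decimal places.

0.87

Let group 1 = batch 1, group 2 = batch 2. H0: μ_1 = μ_2; H1: μ_1 ≠ μ_2 (two-sample pooled-variance t-test, two-sided).
s_p² = [(20−1)·11.7² + (9−1)·9.81²]/(20+9−2) = 124.844
t = (58.5 − 54.6)/√[124.844·(1/20 + 1/9)] = 0.87
df = n₁ + n₂ − 2 = 27
Two-sided p-value ≈ 0.392
Since p ≈ 0.392 > α = 0.05, fail to reject H0; the data do not provide sufficient evidence against H0.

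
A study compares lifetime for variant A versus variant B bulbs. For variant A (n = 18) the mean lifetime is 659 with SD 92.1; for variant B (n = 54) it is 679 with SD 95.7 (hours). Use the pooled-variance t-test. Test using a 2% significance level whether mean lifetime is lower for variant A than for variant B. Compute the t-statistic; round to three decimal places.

-0.775

Let group 1 = variant A, group 2 = variant B. H0: μ_1 = μ_2; H1: μ_1 < μ_2 (two-sample pooled-variance t-test, left-tailed).
s_p² = [(18−1)·92.1² + (54−1)·95.7²]/(18+54−2) = 8994.3
t = (659 − 679)/√[8994.3·(1/18 + 1/54)] = -0.775
df = n₁ + n₂ − 2 = 70
p-value = P(T ≤ -0.775) ≈ 0.221
Since p ≈ 0.221 > α = 0.02, fail to reject H0; the evidence is not statistically significant.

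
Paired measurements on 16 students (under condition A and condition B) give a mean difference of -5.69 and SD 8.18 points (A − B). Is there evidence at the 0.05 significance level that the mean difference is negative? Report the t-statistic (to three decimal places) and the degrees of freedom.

t = -2.782, df = 15

H0: μ_d = 0; H1: μ_d < 0 (paired t-test on the differences, left-tailed).
t = d̄/(s_d/√n) = -5.69/(8.18/√16) = -2.782
df = n − 1 = 15
p-value = P(T ≤ -2.782) ≈ 0.007
Since p ≈ 0.007 < α = 0.05, reject H0; the evidence is statistically significant.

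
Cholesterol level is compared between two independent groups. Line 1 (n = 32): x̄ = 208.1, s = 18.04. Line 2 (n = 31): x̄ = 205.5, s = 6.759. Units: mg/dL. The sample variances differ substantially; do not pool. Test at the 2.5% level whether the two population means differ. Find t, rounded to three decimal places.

Let group 1 = line 1, group 2 = line 2. H0: μ_1 = μ_2; H1: μ_1 ≠ μ_2 (Welch's two-sample t-test, two-sided).
t = (x̄_1 − x̄_2)/√(s_1²/n_1 + s_2²/n_2) = (208.1 − 205.5)/√(18.04²/32 + 6.759²/31) = 0.762
Welch–Satterthwaite df ≈ 39.77
Two-sided p-value ≈ 0.4506
Since p ≈ 0.4506 > α = 0.025, fail to reject H0; the evidence is not statistically significant.

0.762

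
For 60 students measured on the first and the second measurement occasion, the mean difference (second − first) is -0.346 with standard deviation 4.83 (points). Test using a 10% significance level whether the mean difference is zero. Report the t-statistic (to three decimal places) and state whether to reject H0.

H0: μ_d = 0; H1: μ_d ≠ 0 (paired t-test on the differences, two-sided).
t = d̄/(s_d/√n) = -0.346/(4.83/√60) = -0.555
df = n − 1 = 59
Two-sided p-value ≈ 0.5811
Since p ≈ 0.5811 > α = 0.1, fail to reject H0; the data do not provide sufficient evidence against H0.

t = -0.555; fail to reject H0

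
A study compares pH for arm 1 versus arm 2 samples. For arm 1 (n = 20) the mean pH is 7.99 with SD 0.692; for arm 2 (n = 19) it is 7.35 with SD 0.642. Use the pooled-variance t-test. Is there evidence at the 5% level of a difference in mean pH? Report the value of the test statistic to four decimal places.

2.9900

Let group 1 = arm 1, group 2 = arm 2. H0: μ_1 = μ_2; H1: μ_1 ≠ μ_2 (two-sample pooled-variance t-test, two-sided).
s_p² = [(20−1)·0.692² + (19−1)·0.642²]/(20+19−2) = 0.446415
t = (7.99 − 7.35)/√[0.446415·(1/20 + 1/19)] = 2.9900
df = n₁ + n₂ − 2 = 37
Two-sided p-value ≈ 0.0049
Since p ≈ 0.0049 < α = 0.05, reject H0; the data support H1.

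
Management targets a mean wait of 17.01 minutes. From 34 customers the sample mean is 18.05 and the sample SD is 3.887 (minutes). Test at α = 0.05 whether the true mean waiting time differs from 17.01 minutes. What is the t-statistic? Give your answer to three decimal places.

1.560

H0: μ = 17.01; H1: μ ≠ 17.01 (one-sample t-test, two-sided).
t = (x̄ − μ₀)/(s/√n) = (18.05 − 17.01)/(3.887/√34) = 1.560
df = n − 1 = 33
Two-sided p-value ≈ 0.1283
Since p ≈ 0.1283 > α = 0.05, fail to reject H0; the data do not provide sufficient evidence against H0.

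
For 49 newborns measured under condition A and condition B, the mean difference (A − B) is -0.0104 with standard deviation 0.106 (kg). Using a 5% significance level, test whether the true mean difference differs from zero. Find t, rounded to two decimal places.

H0: μ_d = 0; H1: μ_d ≠ 0 (paired t-test on the differences, two-sided).
t = d̄/(s_d/√n) = -0.0104/(0.106/√49) = -0.69
df = n − 1 = 48
Two-sided p-value ≈ 0.4955
Since p ≈ 0.4955 > α = 0.05, fail to reject H0; the data do not provide sufficient evidence against H0.

-0.69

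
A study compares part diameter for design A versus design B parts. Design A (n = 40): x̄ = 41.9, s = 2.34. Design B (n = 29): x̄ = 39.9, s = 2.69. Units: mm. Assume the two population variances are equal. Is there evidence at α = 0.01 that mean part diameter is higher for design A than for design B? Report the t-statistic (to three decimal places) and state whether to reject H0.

t = 3.290; reject H0

Let group 1 = design A, group 2 = design B. H0: μ_1 = μ_2; H1: μ_1 > μ_2 (two-sample pooled-variance t-test, right-tailed).
s_p² = [(40−1)·2.34² + (29−1)·2.69²]/(40+29−2) = 6.21133
t = (41.9 − 39.9)/√[6.21133·(1/40 + 1/29)] = 3.290
df = n₁ + n₂ − 2 = 67
p-value = P(T ≥ 3.290) ≈ 0.001
Since p ≈ 0.001 < α = 0.01, reject H0; the evidence is statistically significant.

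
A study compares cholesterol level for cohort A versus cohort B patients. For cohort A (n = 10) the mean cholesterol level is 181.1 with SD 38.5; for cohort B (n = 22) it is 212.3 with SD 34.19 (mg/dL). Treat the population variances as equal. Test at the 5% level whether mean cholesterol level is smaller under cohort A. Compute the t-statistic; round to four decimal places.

-2.3020

Let group 1 = cohort A, group 2 = cohort B. H0: μ_1 = μ_2; H1: μ_1 < μ_2 (two-sample pooled-variance t-test, left-tailed).
s_p² = [(10−1)·38.5² + (22−1)·34.19²]/(10+22−2) = 1262.94
t = (181.1 − 212.3)/√[1262.94·(1/10 + 1/22)] = -2.3020
df = n₁ + n₂ − 2 = 30
p-value = P(T ≤ -2.3020) ≈ 0.014
Since p ≈ 0.014 < α = 0.05, reject H0; the evidence is statistically significant.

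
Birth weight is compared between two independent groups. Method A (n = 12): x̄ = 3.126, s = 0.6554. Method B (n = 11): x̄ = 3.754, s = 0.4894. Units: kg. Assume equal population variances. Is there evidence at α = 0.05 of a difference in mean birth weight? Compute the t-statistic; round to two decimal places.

-2.58

Let group 1 = method A, group 2 = method B. H0: μ_1 = μ_2; H1: μ_1 ≠ μ_2 (two-sample pooled-variance t-test, two-sided).
s_p² = [(12−1)·0.6554² + (11−1)·0.4894²]/(12+11−2) = 0.339055
t = (3.126 − 3.754)/√[0.339055·(1/12 + 1/11)] = -2.58
df = n₁ + n₂ − 2 = 21
Two-sided p-value ≈ 0.0173
Since p ≈ 0.0173 < α = 0.05, reject H0; the evidence is statistically significant.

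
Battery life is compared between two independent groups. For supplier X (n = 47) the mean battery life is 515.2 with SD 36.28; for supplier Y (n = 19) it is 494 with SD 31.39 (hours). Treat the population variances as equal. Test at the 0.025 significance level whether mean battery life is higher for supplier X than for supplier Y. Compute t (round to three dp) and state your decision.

t = 2.230; reject H0

Let group 1 = supplier X, group 2 = supplier Y. H0: μ_1 = μ_2; H1: μ_1 > μ_2 (two-sample pooled-variance t-test, right-tailed).
s_p² = [(47−1)·36.28² + (19−1)·31.39²]/(47+19−2) = 1223.17
t = (515.2 − 494)/√[1223.17·(1/47 + 1/19)] = 2.230
df = n₁ + n₂ − 2 = 64
p-value = P(T ≥ 2.230) ≈ 0.0146
Since p ≈ 0.0146 < α = 0.025, reject H0; the data support H1.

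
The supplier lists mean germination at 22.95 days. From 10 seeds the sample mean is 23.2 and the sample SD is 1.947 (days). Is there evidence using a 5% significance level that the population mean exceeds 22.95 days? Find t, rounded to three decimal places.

0.406

H0: μ = 22.95; H1: μ > 22.95 (one-sample t-test, right-tailed).
t = (x̄ − μ₀)/(s/√n) = (23.2 − 22.95)/(1.947/√10) = 0.406
df = n − 1 = 9
p-value = P(T ≥ 0.406) ≈ 0.3471
Since p ≈ 0.3471 > α = 0.05, fail to reject H0; the evidence is not statistically significant.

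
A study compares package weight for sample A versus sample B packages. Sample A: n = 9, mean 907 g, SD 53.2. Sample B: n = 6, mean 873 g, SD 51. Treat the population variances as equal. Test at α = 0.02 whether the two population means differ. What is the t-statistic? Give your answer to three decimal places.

Let group 1 = sample A, group 2 = sample B. H0: μ_1 = μ_2; H1: μ_1 ≠ μ_2 (two-sample pooled-variance t-test, two-sided).
s_p² = [(9−1)·53.2² + (6−1)·51²]/(9+6−2) = 2742.07
t = (907 − 873)/√[2742.07·(1/9 + 1/6)] = 1.232
df = n₁ + n₂ − 2 = 13
Two-sided p-value ≈ 0.2398
Since p ≈ 0.2398 > α = 0.02, fail to reject H0; the evidence is not statistically significant.

1.232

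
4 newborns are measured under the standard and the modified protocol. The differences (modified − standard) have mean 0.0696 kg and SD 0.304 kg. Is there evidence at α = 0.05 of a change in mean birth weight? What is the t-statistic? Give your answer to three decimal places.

0.458

H0: μ_d = 0; H1: μ_d ≠ 0 (paired t-test on the differences, two-sided).
t = d̄/(s_d/√n) = 0.0696/(0.304/√4) = 0.458
df = n − 1 = 3
Two-sided p-value ≈ 0.678
Since p ≈ 0.678 > α = 0.05, fail to reject H0; the evidence is not statistically significant.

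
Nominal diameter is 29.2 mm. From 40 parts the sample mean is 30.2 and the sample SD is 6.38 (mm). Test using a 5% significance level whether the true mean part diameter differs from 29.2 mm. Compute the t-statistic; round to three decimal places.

0.991

H0: μ = 29.2; H1: μ ≠ 29.2 (one-sample t-test, two-sided).
t = (x̄ − μ₀)/(s/√n) = (30.2 − 29.2)/(6.38/√40) = 0.991
df = n − 1 = 39
Two-sided p-value ≈ 0.328
Since p ≈ 0.328 > α = 0.05, fail to reject H0; the data do not provide sufficient evidence against H0.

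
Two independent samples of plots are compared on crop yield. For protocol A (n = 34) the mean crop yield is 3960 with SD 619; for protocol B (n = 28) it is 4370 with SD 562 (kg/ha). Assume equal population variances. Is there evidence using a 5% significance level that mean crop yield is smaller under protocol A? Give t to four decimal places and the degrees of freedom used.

t = -2.7046, df = 60

Let group 1 = protocol A, group 2 = protocol B. H0: μ_1 = μ_2; H1: μ_1 < μ_2 (two-sample pooled-variance t-test, left-tailed).
s_p² = [(34−1)·619² + (28−1)·562²]/(34+28−2) = 352868
t = (3960 − 4370)/√[352868·(1/34 + 1/28)] = -2.7046
df = n₁ + n₂ − 2 = 60
p-value = P(T ≤ -2.7046) ≈ 0.0044
Since p ≈ 0.0044 < α = 0.05, reject H0; the data support H1.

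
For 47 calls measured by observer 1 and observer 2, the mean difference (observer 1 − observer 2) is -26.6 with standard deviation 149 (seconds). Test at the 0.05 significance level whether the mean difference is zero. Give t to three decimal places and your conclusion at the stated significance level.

t = -1.224; fail to reject H0

H0: μ_d = 0; H1: μ_d ≠ 0 (paired t-test on the differences, two-sided).
t = d̄/(s_d/√n) = -26.6/(149/√47) = -1.224
df = n − 1 = 46
Two-sided p-value ≈ 0.227
Since p ≈ 0.227 > α = 0.05, fail to reject H0; the data do not provide sufficient evidence against H0.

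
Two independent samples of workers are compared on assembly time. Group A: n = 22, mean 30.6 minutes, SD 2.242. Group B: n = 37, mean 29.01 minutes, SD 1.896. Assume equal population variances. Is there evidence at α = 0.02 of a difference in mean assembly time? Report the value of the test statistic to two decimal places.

Let group 1 = group A, group 2 = group B. H0: μ_1 = μ_2; H1: μ_1 ≠ μ_2 (two-sample pooled-variance t-test, two-sided).
s_p² = [(22−1)·2.242² + (37−1)·1.896²]/(22+37−2) = 4.1223
t = (30.6 − 29.01)/√[4.1223·(1/22 + 1/37)] = 2.91
df = n₁ + n₂ − 2 = 57
Two-sided p-value ≈ 0.0052
Since p ≈ 0.0052 < α = 0.02, reject H0; the evidence is statistically significant.

2.91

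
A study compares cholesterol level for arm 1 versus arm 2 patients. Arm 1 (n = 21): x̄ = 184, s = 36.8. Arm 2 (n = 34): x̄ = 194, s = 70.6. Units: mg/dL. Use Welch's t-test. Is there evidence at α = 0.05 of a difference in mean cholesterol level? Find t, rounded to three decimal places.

Let group 1 = arm 1, group 2 = arm 2. H0: μ_1 = μ_2; H1: μ_1 ≠ μ_2 (Welch's two-sample t-test, two-sided).
t = (x̄_1 − x̄_2)/√(s_1²/n_1 + s_2²/n_2) = (184 − 194)/√(36.8²/21 + 70.6²/34) = -0.688
Welch–Satterthwaite df ≈ 51.86
Two-sided p-value ≈ 0.4943
Since p ≈ 0.4943 > α = 0.05, fail to reject H0; the data do not provide sufficient evidence against H0.

-0.688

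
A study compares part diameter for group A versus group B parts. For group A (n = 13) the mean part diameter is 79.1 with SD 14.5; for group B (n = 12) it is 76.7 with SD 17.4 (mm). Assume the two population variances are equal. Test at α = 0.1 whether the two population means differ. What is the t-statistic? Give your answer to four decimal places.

0.3758

Let group 1 = group A, group 2 = group B. H0: μ_1 = μ_2; H1: μ_1 ≠ μ_2 (two-sample pooled-variance t-test, two-sided).
s_p² = [(13−1)·14.5² + (12−1)·17.4²]/(13+12−2) = 254.494
t = (79.1 − 76.7)/√[254.494·(1/13 + 1/12)] = 0.3758
df = n₁ + n₂ − 2 = 23
Two-sided p-value ≈ 0.7105
Since p ≈ 0.7105 > α = 0.1, fail to reject H0; the evidence is not statistically significant.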